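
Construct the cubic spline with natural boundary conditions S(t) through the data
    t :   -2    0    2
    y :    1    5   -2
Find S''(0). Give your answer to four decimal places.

Put M_i = S'' at the i-th knot. Here h = (2, 2) and Δ = (2, -7/2), so the interior equations h_(i-1)·M_(i-1) + 2(h_(i-1)+h_i)·M_i + h_i·M_(i+1) = 6(Δ_i − Δ_(i-1)) read
  2·M_0 + 8·M_1 + 2·M_2 = 6(Δ_1 - Δ_0) = -33
Natural end conditions: M_0 = M_2 = 0.
Forward elimination and back-substitution give M_0 = 0, M_1 = -33/8, M_2 = 0.

-4.1250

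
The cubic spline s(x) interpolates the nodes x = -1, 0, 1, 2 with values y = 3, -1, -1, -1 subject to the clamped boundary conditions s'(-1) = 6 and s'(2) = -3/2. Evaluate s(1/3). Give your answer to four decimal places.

Write m_i for s''(x_i). With h_i = 1, 1, 1 and divided differences Δ_i = -4, 0, 0, the continuity of s' gives the tridiagonal system
  1·m_0 + 4·m_1 + 1·m_2 = 6(Δ_1 - Δ_0) = 24
  1·m_1 + 4·m_2 + 1·m_3 = 6(Δ_2 - Δ_1) = 0
Clamped end conditions give two more equations: 2h_0·m_0 + h_0·m_1 = 6(Δ_0 - s'(-1)) = -60 and h_2·m_2 + 2h_2·m_3 = 6(s'(2) - Δ_2) = -9.
Solving: m_0 = -191/5, m_1 = 82/5, m_2 = -17/5, m_3 = -14/5.
On [0, 1], s(x) = -1 - 49/10·x + 41/5·x² - 33/10·x³.
With x = 1/3: s(1/3) = -83/45.

-1.8444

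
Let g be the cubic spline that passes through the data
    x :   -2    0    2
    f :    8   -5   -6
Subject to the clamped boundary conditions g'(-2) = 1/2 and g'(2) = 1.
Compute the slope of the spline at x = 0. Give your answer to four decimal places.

Write M_i for g''(x_i). With h_i = 2, 2 and divided differences Δ_i = -13/2, -1/2, the continuity of g' gives the tridiagonal system
  2·M_0 + 8·M_1 + 2·M_2 = 6(Δ_1 - Δ_0) = 36
Clamped end conditions give two more equations: 2h_0·M_0 + h_0·M_1 = 6(Δ_0 - g'(-2)) = -42 and h_1·M_1 + 2h_1·M_2 = 6(g'(2) - Δ_1) = 9.
Solving the tridiagonal system: M_0 = -119/8, M_1 = 35/4, M_2 = -17/8.
On [0, 2], g'(x) = b_1 + 2c_1·x + 3d_1·x² with b_1 = Δ_1 - h_1(2M_1 + M_2)/6 = -45/8, c_1 = M_1/2 = 35/8, d_1 = (M_2 - M_1)/(6h_1) = -29/32. So g'(0) = -45/8.

-5.6250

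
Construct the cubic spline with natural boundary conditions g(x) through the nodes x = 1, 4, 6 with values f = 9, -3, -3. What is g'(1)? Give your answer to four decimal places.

With m_i denoting the second derivative at x_i, h_i = 3, 2, and Δ_i = (y_(i+1) − y_i)/h_i = -4, 0:
  3·m_0 + 10·m_1 + 2·m_2 = 6(Δ_1 - Δ_0) = 24
Natural end conditions: m_0 = m_2 = 0.
Hence m_0 = 0, m_1 = 12/5, m_2 = 0.
On [1, 4], g'(x) = b_0 + 2c_0·(x - 1) + 3d_0·(x - 1)² with b_0 = Δ_0 - h_0(2m_0 + m_1)/6 = -26/5, c_0 = m_0/2 = 0, d_0 = (m_1 - m_0)/(6h_0) = 2/15. So g'(1) = -26/5.

-5.2000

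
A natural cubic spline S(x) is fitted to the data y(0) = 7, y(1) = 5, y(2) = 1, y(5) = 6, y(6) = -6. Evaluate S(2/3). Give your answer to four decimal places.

Write m_i for S''(x_i). With h_i = 1, 1, 3, 1 and divided differences Δ_i = -2, -4, 5/3, -12, the continuity of S' gives the tridiagonal system
  1·m_0 + 4·m_1 + 1·m_2 = 6(Δ_1 - Δ_0) = -12
  1·m_1 + 8·m_2 + 3·m_3 = 6(Δ_2 - Δ_1) = 34
  3·m_2 + 8·m_3 + 1·m_4 = 6(Δ_3 - Δ_2) = -82
Natural end conditions: m_0 = m_4 = 0.
Solving the tridiagonal system: m_0 = 0, m_1 = -589/106, m_2 = 542/53, m_3 = -1493/106, m_4 = 0.
On [0, 1], S(x) = 7 - 683/636·x + 0·x² - 589/636·x³.
With x = 2/3: S(2/3) = 51599/8586.

6.0097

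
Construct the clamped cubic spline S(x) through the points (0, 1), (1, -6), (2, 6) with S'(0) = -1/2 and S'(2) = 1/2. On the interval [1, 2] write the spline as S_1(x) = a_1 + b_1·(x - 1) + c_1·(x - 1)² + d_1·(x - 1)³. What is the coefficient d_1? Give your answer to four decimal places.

Let m_i = S''(x_i). Step sizes h_i = 1, 1; slopes of the chords Δ_i = (y_(i+1) - y_i)/h_i = -7, 12.
  1·m_0 + 4·m_1 + 1·m_2 = 6(Δ_1 - Δ_0) = 114
Clamped end conditions give two more equations: 2h_0·m_0 + h_0·m_1 = 6(Δ_0 - S'(0)) = -39 and h_1·m_1 + 2h_1·m_2 = 6(S'(2) - Δ_1) = -69.
Hence m_0 = -95/2, m_1 = 56, m_2 = -125/2.
On [1, 2], with S_1(x) = a_1 + b_1·(x - 1) + c_1·(x - 1)² + d_1·(x - 1)³: c_1 = m_1/2 = 28, d_1 = (m_2 - m_1)/(6h_1) = -79/4, b_1 = Δ_1 - h_1(2m_1 + m_2)/6 = 15/4.

-19.7500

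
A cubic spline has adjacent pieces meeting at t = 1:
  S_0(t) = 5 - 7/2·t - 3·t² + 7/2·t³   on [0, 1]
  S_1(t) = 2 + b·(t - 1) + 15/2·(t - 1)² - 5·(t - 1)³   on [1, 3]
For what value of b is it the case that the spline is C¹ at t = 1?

S_0'(t) = -7/2 - 6·t + 21/2·t², so S_0'(1) = 1. On the right, S_1'(1) = b, so b = 1.

1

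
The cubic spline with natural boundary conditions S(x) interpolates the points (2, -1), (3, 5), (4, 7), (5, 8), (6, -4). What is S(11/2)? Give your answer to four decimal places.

With M_i denoting the second derivative at x_i, h_i = 1, 1, 1, 1, and Δ_i = (y_(i+1) − y_i)/h_i = 6, 2, 1, -12:
  1·M_0 + 4·M_1 + 1·M_2 = 6(Δ_1 - Δ_0) = -24
  1·M_1 + 4·M_2 + 1·M_3 = 6(Δ_2 - Δ_1) = -6
  1·M_2 + 4·M_3 + 1·M_4 = 6(Δ_3 - Δ_2) = -78
Natural end conditions: M_0 = M_4 = 0.
Hence M_0 = 0, M_1 = -207/28, M_2 = 39/7, M_3 = -585/28, M_4 = 0.
On [5, 6], S(x) = 8 - 141/28·(x - 5) - 585/56·(x - 5)² + 195/56·(x - 5)³.
With (x - 5) = 1/2: S(11/2) = 1481/448.

3.3058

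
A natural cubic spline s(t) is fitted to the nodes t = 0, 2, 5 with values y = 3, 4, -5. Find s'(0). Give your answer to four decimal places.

Put σ_i = s'' at the i-th knot. Here h = (2, 3) and Δ = (1/2, -3), so the interior equations h_(i-1)·σ_(i-1) + 2(h_(i-1)+h_i)·σ_i + h_i·σ_(i+1) = 6(Δ_i − Δ_(i-1)) read
  2·σ_0 + 10·σ_1 + 3·σ_2 = 6(Δ_1 - Δ_0) = -21
Natural end conditions: σ_0 = σ_2 = 0.
Hence σ_0 = 0, σ_1 = -21/10, σ_2 = 0.
On [0, 2], s'(t) = b_0 + 2c_0·t + 3d_0·t² with b_0 = Δ_0 - h_0(2σ_0 + σ_1)/6 = 6/5, c_0 = σ_0/2 = 0, d_0 = (σ_1 - σ_0)/(6h_0) = -7/40. So s'(0) = 6/5.

1.2000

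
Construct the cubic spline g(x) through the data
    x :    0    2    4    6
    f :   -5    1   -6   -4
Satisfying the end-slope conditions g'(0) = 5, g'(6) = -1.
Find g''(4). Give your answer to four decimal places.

Let M_i = g''(x_i). Step sizes h_i = 2, 2, 2; slopes of the chords Δ_i = (y_(i+1) - y_i)/h_i = 3, -7/2, 1.
  2·M_0 + 8·M_1 + 2·M_2 = 6(Δ_1 - Δ_0) = -39
  2·M_1 + 8·M_2 + 2·M_3 = 6(Δ_2 - Δ_1) = 27
Clamped end conditions give two more equations: 2h_0·M_0 + h_0·M_1 = 6(Δ_0 - g'(0)) = -12 and h_2·M_2 + 2h_2·M_3 = 6(g'(6) - Δ_2) = -12.
Hence M_0 = 3/10, M_1 = -33/5, M_2 = 33/5, M_3 = -63/10.

6.6000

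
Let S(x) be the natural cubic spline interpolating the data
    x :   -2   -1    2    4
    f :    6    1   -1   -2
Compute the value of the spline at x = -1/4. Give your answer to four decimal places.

-0.9350

Put M_i = S'' at the i-th knot. Here h = (1, 3, 2) and Δ = (-5, -2/3, -1/2), so the interior equations h_(i-1)·M_(i-1) + 2(h_(i-1)+h_i)·M_i + h_i·M_(i+1) = 6(Δ_i − Δ_(i-1)) read
  1·M_0 + 8·M_1 + 3·M_2 = 6(Δ_1 - Δ_0) = 26
  3·M_1 + 10·M_2 + 2·M_3 = 6(Δ_2 - Δ_1) = 1
Natural end conditions: M_0 = M_3 = 0.
Solving the tridiagonal system: M_0 = 0, M_1 = 257/71, M_2 = -70/71, M_3 = 0.
On [-1, 2], S(x) = 1 - 808/213·(x + 1) + 257/142·(x + 1)² - 109/426·(x + 1)³.
With (x + 1) = 3/4: S(-1/4) = -8497/9088.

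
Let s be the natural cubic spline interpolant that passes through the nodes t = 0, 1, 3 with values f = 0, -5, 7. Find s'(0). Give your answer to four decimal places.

Write M_i for s''(x_i). With h_i = 1, 2 and divided differences Δ_i = -5, 6, the continuity of s' gives the tridiagonal system
  1·M_0 + 6·M_1 + 2·M_2 = 6(Δ_1 - Δ_0) = 66
Natural end conditions: M_0 = M_2 = 0.
Forward elimination and back-substitution give M_0 = 0, M_1 = 11, M_2 = 0.
On [0, 1], s'(t) = b_0 + 2c_0·t + 3d_0·t² with b_0 = Δ_0 - h_0(2M_0 + M_1)/6 = -41/6, c_0 = M_0/2 = 0, d_0 = (M_1 - M_0)/(6h_0) = 11/6. So s'(0) = -41/6.

-6.8333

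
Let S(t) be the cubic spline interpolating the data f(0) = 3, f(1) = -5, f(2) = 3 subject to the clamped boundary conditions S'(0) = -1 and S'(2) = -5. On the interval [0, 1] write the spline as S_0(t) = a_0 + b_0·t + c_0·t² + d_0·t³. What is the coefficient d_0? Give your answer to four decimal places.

16.5000

Let σ_i = S''(x_i). Step sizes h_i = 1, 1; slopes of the chords Δ_i = (y_(i+1) - y_i)/h_i = -8, 8.
  1·σ_0 + 4·σ_1 + 1·σ_2 = 6(Δ_1 - Δ_0) = 96
Clamped end conditions give two more equations: 2h_0·σ_0 + h_0·σ_1 = 6(Δ_0 - S'(0)) = -42 and h_1·σ_1 + 2h_1·σ_2 = 6(S'(2) - Δ_1) = -78.
Forward elimination and back-substitution give σ_0 = -47, σ_1 = 52, σ_2 = -65.
On [0, 1], with S_0(t) = a_0 + b_0·t + c_0·t² + d_0·t³: c_0 = σ_0/2 = -47/2, d_0 = (σ_1 - σ_0)/(6h_0) = 33/2, b_0 = Δ_0 - h_0(2σ_0 + σ_1)/6 = -1.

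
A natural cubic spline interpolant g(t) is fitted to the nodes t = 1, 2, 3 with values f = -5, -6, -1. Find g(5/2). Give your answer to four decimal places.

-4.0625

Put σ_i = g'' at the i-th knot. Here h = (1, 1) and Δ = (-1, 5), so the interior equations h_(i-1)·σ_(i-1) + 2(h_(i-1)+h_i)·σ_i + h_i·σ_(i+1) = 6(Δ_i − Δ_(i-1)) read
  1·σ_0 + 4·σ_1 + 1·σ_2 = 6(Δ_1 - Δ_0) = 36
Natural end conditions: σ_0 = σ_2 = 0.
Solving: σ_0 = 0, σ_1 = 9, σ_2 = 0.
On [2, 3], g(t) = -6 + 2·(t - 2) + 9/2·(t - 2)² - 3/2·(t - 2)³.
With (t - 2) = 1/2: g(5/2) = -65/16.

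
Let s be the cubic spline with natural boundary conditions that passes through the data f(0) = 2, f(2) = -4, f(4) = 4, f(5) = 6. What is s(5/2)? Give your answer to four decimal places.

With M_i denoting the second derivative at x_i, h_i = 2, 2, 1, and Δ_i = (y_(i+1) − y_i)/h_i = -3, 4, 2:
  2·M_0 + 8·M_1 + 2·M_2 = 6(Δ_1 - Δ_0) = 42
  2·M_1 + 6·M_2 + 1·M_3 = 6(Δ_2 - Δ_1) = -12
Natural end conditions: M_0 = M_3 = 0.
Hence M_0 = 0, M_1 = 69/11, M_2 = -45/11, M_3 = 0.
On [2, 4], s(x) = -4 + 13/11·(x - 2) + 69/22·(x - 2)² - 19/22·(x - 2)³.
With (x - 2) = 1/2: s(5/2) = -481/176.

-2.7330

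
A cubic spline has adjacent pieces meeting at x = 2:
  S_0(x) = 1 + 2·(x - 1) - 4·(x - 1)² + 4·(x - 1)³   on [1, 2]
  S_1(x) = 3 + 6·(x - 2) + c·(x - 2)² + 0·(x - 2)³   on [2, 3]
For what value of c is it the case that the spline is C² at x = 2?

S_0''(x) = -8 + 24·(x - 1), so S_0''(2) = 16. On the right, S_1''(2) = 2c, so c = 8.

8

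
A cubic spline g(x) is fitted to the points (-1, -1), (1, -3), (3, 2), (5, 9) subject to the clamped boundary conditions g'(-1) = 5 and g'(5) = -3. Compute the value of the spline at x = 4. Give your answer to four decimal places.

7.6583

Put m_i = g'' at the i-th knot. Here h = (2, 2, 2) and Δ = (-1, 5/2, 7/2), so the interior equations h_(i-1)·m_(i-1) + 2(h_(i-1)+h_i)·m_i + h_i·m_(i+1) = 6(Δ_i − Δ_(i-1)) read
  2·m_0 + 8·m_1 + 2·m_2 = 6(Δ_1 - Δ_0) = 21
  2·m_1 + 8·m_2 + 2·m_3 = 6(Δ_2 - Δ_1) = 6
Clamped end conditions give two more equations: 2h_0·m_0 + h_0·m_1 = 6(Δ_0 - g'(-1)) = -36 and h_2·m_2 + 2h_2·m_3 = 6(g'(5) - Δ_2) = -39.
Hence m_0 = -172/15, m_1 = 74/15, m_2 = 67/30, m_3 = -163/15.
On [3, 5], g(x) = 2 + 169/30·(x - 3) + 67/60·(x - 3)² - 131/120·(x - 3)³.
With (x - 3) = 1: g(4) = 919/120.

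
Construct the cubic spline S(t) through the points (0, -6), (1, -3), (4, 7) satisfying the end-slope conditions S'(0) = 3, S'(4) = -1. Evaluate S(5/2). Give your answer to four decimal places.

Put M_i = S'' at the i-th knot. Here h = (1, 3) and Δ = (3, 10/3), so the interior equations h_(i-1)·M_(i-1) + 2(h_(i-1)+h_i)·M_i + h_i·M_(i+1) = 6(Δ_i − Δ_(i-1)) read
  1·M_0 + 8·M_1 + 3·M_2 = 6(Δ_1 - Δ_0) = 2
Clamped end conditions give two more equations: 2h_0·M_0 + h_0·M_1 = 6(Δ_0 - S'(0)) = 0 and h_1·M_1 + 2h_1·M_2 = 6(S'(4) - Δ_1) = -26.
Forward elimination and back-substitution give M_0 = -5/4, M_1 = 5/2, M_2 = -67/12.
On [1, 4], S(t) = -3 + 29/8·(t - 1) + 5/4·(t - 1)² - 97/216·(t - 1)³.
With (t - 1) = 3/2: S(5/2) = 239/64.

3.7344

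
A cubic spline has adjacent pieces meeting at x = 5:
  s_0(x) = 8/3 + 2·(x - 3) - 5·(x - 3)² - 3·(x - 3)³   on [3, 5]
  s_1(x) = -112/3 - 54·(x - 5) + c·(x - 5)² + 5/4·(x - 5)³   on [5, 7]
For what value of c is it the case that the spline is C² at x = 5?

s_0''(x) = -10 - 18·(x - 3), so s_0''(5) = -46. On the right, s_1''(5) = 2c, so c = -23.

-23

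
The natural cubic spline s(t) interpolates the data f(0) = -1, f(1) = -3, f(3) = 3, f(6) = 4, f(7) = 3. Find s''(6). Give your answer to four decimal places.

0.0508

Let M_i = s''(x_i). Step sizes h_i = 1, 2, 3, 1; slopes of the chords Δ_i = (y_(i+1) - y_i)/h_i = -2, 3, 1/3, -1.
  1·M_0 + 6·M_1 + 2·M_2 = 6(Δ_1 - Δ_0) = 30
  2·M_1 + 10·M_2 + 3·M_3 = 6(Δ_2 - Δ_1) = -16
  3·M_2 + 8·M_3 + 1·M_4 = 6(Δ_3 - Δ_2) = -8
Natural end conditions: M_0 = M_4 = 0.
Hence M_0 = 0, M_1 = 1169/197, M_2 = -552/197, M_3 = 10/197, M_4 = 0.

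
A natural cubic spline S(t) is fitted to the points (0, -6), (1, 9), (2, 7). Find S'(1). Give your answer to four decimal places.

6.5000

Write m_i for S''(x_i). With h_i = 1, 1 and divided differences Δ_i = 15, -2, the continuity of S' gives the tridiagonal system
  1·m_0 + 4·m_1 + 1·m_2 = 6(Δ_1 - Δ_0) = -102
Natural end conditions: m_0 = m_2 = 0.
Forward elimination and back-substitution give m_0 = 0, m_1 = -51/2, m_2 = 0.
On [1, 2], S'(t) = b_1 + 2c_1·(t - 1) + 3d_1·(t - 1)² with b_1 = Δ_1 - h_1(2m_1 + m_2)/6 = 13/2, c_1 = m_1/2 = -51/4, d_1 = (m_2 - m_1)/(6h_1) = 17/4. So S'(1) = 13/2.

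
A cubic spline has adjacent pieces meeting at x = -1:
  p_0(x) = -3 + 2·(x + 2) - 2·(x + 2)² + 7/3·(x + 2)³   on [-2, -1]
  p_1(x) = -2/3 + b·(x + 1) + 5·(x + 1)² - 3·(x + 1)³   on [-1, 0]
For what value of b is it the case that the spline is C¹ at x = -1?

5

p_0'(x) = 2 - 4·(x + 2) + 7·(x + 2)², so p_0'(-1) = 5. On the right, p_1'(-1) = b, so b = 5.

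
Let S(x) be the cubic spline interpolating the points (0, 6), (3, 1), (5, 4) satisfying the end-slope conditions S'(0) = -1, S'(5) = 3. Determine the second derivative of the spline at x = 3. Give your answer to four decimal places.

2.2000

Let M_i = S''(x_i). Step sizes h_i = 3, 2; slopes of the chords Δ_i = (y_(i+1) - y_i)/h_i = -5/3, 3/2.
  3·M_0 + 10·M_1 + 2·M_2 = 6(Δ_1 - Δ_0) = 19
Clamped end conditions give two more equations: 2h_0·M_0 + h_0·M_1 = 6(Δ_0 - S'(0)) = -4 and h_1·M_1 + 2h_1·M_2 = 6(S'(5) - Δ_1) = 9.
Forward elimination and back-substitution give M_0 = -53/30, M_1 = 11/5, M_2 = 23/20.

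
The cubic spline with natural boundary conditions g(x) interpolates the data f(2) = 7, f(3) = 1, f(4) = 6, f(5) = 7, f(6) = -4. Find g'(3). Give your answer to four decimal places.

Let σ_i = g''(x_i). Step sizes h_i = 1, 1, 1, 1; slopes of the chords Δ_i = (y_(i+1) - y_i)/h_i = -6, 5, 1, -11.
  1·σ_0 + 4·σ_1 + 1·σ_2 = 6(Δ_1 - Δ_0) = 66
  1·σ_1 + 4·σ_2 + 1·σ_3 = 6(Δ_2 - Δ_1) = -24
  1·σ_2 + 4·σ_3 + 1·σ_4 = 6(Δ_3 - Δ_2) = -72
Natural end conditions: σ_0 = σ_4 = 0.
Forward elimination and back-substitution give σ_0 = 0, σ_1 = 507/28, σ_2 = -45/7, σ_3 = -459/28, σ_4 = 0.
On [3, 4], g'(x) = b_1 + 2c_1·(x - 3) + 3d_1·(x - 3)² with b_1 = Δ_1 - h_1(2σ_1 + σ_2)/6 = 1/28, c_1 = σ_1/2 = 507/56, d_1 = (σ_2 - σ_1)/(6h_1) = -229/56. So g'(3) = 1/28.

0.0357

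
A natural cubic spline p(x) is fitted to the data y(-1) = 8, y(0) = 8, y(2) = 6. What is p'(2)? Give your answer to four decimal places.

-1.3333

Write M_i for p''(x_i). With h_i = 1, 2 and divided differences Δ_i = 0, -1, the continuity of p' gives the tridiagonal system
  1·M_0 + 6·M_1 + 2·M_2 = 6(Δ_1 - Δ_0) = -6
Natural end conditions: M_0 = M_2 = 0.
Forward elimination and back-substitution give M_0 = 0, M_1 = -1, M_2 = 0.
On [0, 2], p'(x) = b_1 + 2c_1·x + 3d_1·x² with b_1 = Δ_1 - h_1(2M_1 + M_2)/6 = -1/3, c_1 = M_1/2 = -1/2, d_1 = (M_2 - M_1)/(6h_1) = 1/12. So p'(2) = -4/3.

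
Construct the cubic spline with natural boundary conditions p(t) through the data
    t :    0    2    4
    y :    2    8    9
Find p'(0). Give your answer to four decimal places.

3.6250

Let m_i = p''(x_i). Step sizes h_i = 2, 2; slopes of the chords Δ_i = (y_(i+1) - y_i)/h_i = 3, 1/2.
  2·m_0 + 8·m_1 + 2·m_2 = 6(Δ_1 - Δ_0) = -15
Natural end conditions: m_0 = m_2 = 0.
Solving the tridiagonal system: m_0 = 0, m_1 = -15/8, m_2 = 0.
On [0, 2], p'(t) = b_0 + 2c_0·t + 3d_0·t² with b_0 = Δ_0 - h_0(2m_0 + m_1)/6 = 29/8, c_0 = m_0/2 = 0, d_0 = (m_1 - m_0)/(6h_0) = -5/32. So p'(0) = 29/8.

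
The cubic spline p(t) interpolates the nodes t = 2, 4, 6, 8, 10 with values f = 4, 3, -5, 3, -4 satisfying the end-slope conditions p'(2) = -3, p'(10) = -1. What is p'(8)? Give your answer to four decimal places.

0.4821

Write M_i for p''(x_i). With h_i = 2, 2, 2, 2 and divided differences Δ_i = -1/2, -4, 4, -7/2, the continuity of p' gives the tridiagonal system
  2·M_0 + 8·M_1 + 2·M_2 = 6(Δ_1 - Δ_0) = -21
  2·M_1 + 8·M_2 + 2·M_3 = 6(Δ_2 - Δ_1) = 48
  2·M_2 + 8·M_3 + 2·M_4 = 6(Δ_3 - Δ_2) = -45
Clamped end conditions give two more equations: 2h_0·M_0 + h_0·M_1 = 6(Δ_0 - p'(2)) = 15 and h_3·M_3 + 2h_3·M_4 = 6(p'(10) - Δ_3) = 15.
Forward elimination and back-substitution give M_0 = 407/56, M_1 = -197/28, M_2 = 83/8, M_3 = -293/28, M_4 = 503/56.
On [8, 10], p'(t) = b_3 + 2c_3·(t - 8) + 3d_3·(t - 8)² with b_3 = Δ_3 - h_3(2M_3 + M_4)/6 = 27/56, c_3 = M_3/2 = -293/56, d_3 = (M_4 - M_3)/(6h_3) = 363/224. So p'(8) = 27/56.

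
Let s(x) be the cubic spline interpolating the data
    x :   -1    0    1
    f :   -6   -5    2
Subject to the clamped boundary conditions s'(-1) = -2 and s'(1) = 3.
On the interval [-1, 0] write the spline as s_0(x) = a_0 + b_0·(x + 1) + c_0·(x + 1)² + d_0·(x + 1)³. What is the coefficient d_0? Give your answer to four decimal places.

Put m_i = s'' at the i-th knot. Here h = (1, 1) and Δ = (1, 7), so the interior equations h_(i-1)·m_(i-1) + 2(h_(i-1)+h_i)·m_i + h_i·m_(i+1) = 6(Δ_i − Δ_(i-1)) read
  1·m_0 + 4·m_1 + 1·m_2 = 6(Δ_1 - Δ_0) = 36
Clamped end conditions give two more equations: 2h_0·m_0 + h_0·m_1 = 6(Δ_0 - s'(-1)) = 18 and h_1·m_1 + 2h_1·m_2 = 6(s'(1) - Δ_1) = -24.
Hence m_0 = 5/2, m_1 = 13, m_2 = -37/2.
On [-1, 0], with s_0(x) = a_0 + b_0·(x + 1) + c_0·(x + 1)² + d_0·(x + 1)³: c_0 = m_0/2 = 5/4, d_0 = (m_1 - m_0)/(6h_0) = 7/4, b_0 = Δ_0 - h_0(2m_0 + m_1)/6 = -2.

1.7500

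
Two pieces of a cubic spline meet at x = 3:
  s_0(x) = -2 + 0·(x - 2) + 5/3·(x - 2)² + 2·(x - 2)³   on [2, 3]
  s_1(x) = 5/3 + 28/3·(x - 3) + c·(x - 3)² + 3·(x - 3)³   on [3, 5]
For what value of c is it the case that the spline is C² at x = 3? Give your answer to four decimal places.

s_0''(x) = 10/3 + 12·(x - 2), so s_0''(3) = 46/3. On the right, s_1''(3) = 2c, so c = 23/3.

7.6667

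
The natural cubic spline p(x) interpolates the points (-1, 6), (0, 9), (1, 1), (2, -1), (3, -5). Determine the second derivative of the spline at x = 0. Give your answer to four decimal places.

-20.4643

With M_i denoting the second derivative at x_i, h_i = 1, 1, 1, 1, and Δ_i = (y_(i+1) − y_i)/h_i = 3, -8, -2, -4:
  1·M_0 + 4·M_1 + 1·M_2 = 6(Δ_1 - Δ_0) = -66
  1·M_1 + 4·M_2 + 1·M_3 = 6(Δ_2 - Δ_1) = 36
  1·M_2 + 4·M_3 + 1·M_4 = 6(Δ_3 - Δ_2) = -12
Natural end conditions: M_0 = M_4 = 0.
Hence M_0 = 0, M_1 = -573/28, M_2 = 111/7, M_3 = -195/28, M_4 = 0.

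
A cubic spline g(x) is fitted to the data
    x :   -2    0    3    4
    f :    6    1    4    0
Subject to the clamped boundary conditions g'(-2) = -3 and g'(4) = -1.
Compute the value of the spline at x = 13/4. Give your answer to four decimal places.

2.8945

With M_i denoting the second derivative at x_i, h_i = 2, 3, 1, and Δ_i = (y_(i+1) − y_i)/h_i = -5/2, 1, -4:
  2·M_0 + 10·M_1 + 3·M_2 = 6(Δ_1 - Δ_0) = 21
  3·M_1 + 8·M_2 + 1·M_3 = 6(Δ_2 - Δ_1) = -30
Clamped end conditions give two more equations: 2h_0·M_0 + h_0·M_1 = 6(Δ_0 - g'(-2)) = 3 and h_2·M_2 + 2h_2·M_3 = 6(g'(4) - Δ_2) = 18.
Solving the tridiagonal system: M_0 = -3/2, M_1 = 9/2, M_2 = -7, M_3 = 25/2.
On [3, 4], g(x) = 4 - 15/4·(x - 3) - 7/2·(x - 3)² + 13/4·(x - 3)³.
With (x - 3) = 1/4: g(13/4) = 741/256.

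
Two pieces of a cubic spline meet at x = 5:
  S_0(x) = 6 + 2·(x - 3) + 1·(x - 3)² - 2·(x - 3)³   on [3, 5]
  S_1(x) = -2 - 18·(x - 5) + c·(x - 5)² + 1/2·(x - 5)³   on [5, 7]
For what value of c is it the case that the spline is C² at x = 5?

S_0''(x) = 2 - 12·(x - 3), so S_0''(5) = -22. On the right, S_1''(5) = 2c, so c = -11.

-11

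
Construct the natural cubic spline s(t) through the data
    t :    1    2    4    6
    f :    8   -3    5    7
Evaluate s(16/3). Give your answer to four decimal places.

7.6263

Put σ_i = s'' at the i-th knot. Here h = (1, 2, 2) and Δ = (-11, 4, 1), so the interior equations h_(i-1)·σ_(i-1) + 2(h_(i-1)+h_i)·σ_i + h_i·σ_(i+1) = 6(Δ_i − Δ_(i-1)) read
  1·σ_0 + 6·σ_1 + 2·σ_2 = 6(Δ_1 - Δ_0) = 90
  2·σ_1 + 8·σ_2 + 2·σ_3 = 6(Δ_2 - Δ_1) = -18
Natural end conditions: σ_0 = σ_3 = 0.
Forward elimination and back-substitution give σ_0 = 0, σ_1 = 189/11, σ_2 = -72/11, σ_3 = 0.
On [4, 6], s(t) = 5 + 59/11·(t - 4) - 36/11·(t - 4)² + 6/11·(t - 4)³.
With (t - 4) = 4/3: s(16/3) = 755/99.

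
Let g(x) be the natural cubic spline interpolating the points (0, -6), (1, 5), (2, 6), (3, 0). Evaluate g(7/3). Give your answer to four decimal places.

With m_i denoting the second derivative at x_i, h_i = 1, 1, 1, and Δ_i = (y_(i+1) − y_i)/h_i = 11, 1, -6:
  1·m_0 + 4·m_1 + 1·m_2 = 6(Δ_1 - Δ_0) = -60
  1·m_1 + 4·m_2 + 1·m_3 = 6(Δ_2 - Δ_1) = -42
Natural end conditions: m_0 = m_3 = 0.
Solving: m_0 = 0, m_1 = -66/5, m_2 = -36/5, m_3 = 0.
On [2, 3], g(x) = 6 - 18/5·(x - 2) - 18/5·(x - 2)² + 6/5·(x - 2)³.
With (x - 2) = 1/3: g(7/3) = 40/9.

4.4444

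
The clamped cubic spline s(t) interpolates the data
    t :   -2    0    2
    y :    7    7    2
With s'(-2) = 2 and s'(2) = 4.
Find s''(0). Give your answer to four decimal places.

Put M_i = s'' at the i-th knot. Here h = (2, 2) and Δ = (0, -5/2), so the interior equations h_(i-1)·M_(i-1) + 2(h_(i-1)+h_i)·M_i + h_i·M_(i+1) = 6(Δ_i − Δ_(i-1)) read
  2·M_0 + 8·M_1 + 2·M_2 = 6(Δ_1 - Δ_0) = -15
Clamped end conditions give two more equations: 2h_0·M_0 + h_0·M_1 = 6(Δ_0 - s'(-2)) = -12 and h_1·M_1 + 2h_1·M_2 = 6(s'(2) - Δ_1) = 39.
Hence M_0 = -5/8, M_1 = -19/4, M_2 = 97/8.

-4.7500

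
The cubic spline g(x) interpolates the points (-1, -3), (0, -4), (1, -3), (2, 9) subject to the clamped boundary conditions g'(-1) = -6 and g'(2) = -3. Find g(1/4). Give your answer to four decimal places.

-4.5188

Put M_i = g'' at the i-th knot. Here h = (1, 1, 1) and Δ = (-1, 1, 12), so the interior equations h_(i-1)·M_(i-1) + 2(h_(i-1)+h_i)·M_i + h_i·M_(i+1) = 6(Δ_i − Δ_(i-1)) read
  1·M_0 + 4·M_1 + 1·M_2 = 6(Δ_1 - Δ_0) = 12
  1·M_1 + 4·M_2 + 1·M_3 = 6(Δ_2 - Δ_1) = 66
Clamped end conditions give two more equations: 2h_0·M_0 + h_0·M_1 = 6(Δ_0 - g'(-1)) = 30 and h_2·M_2 + 2h_2·M_3 = 6(g'(2) - Δ_2) = -90.
Forward elimination and back-substitution give M_0 = 102/5, M_1 = -54/5, M_2 = 174/5, M_3 = -312/5.
On [0, 1], g(x) = -4 - 6/5·x - 27/5·x² + 38/5·x³.
With x = 1/4: g(1/4) = -723/160.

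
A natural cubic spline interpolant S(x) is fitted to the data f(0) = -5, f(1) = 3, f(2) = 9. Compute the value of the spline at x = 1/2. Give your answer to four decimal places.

Put m_i = S'' at the i-th knot. Here h = (1, 1) and Δ = (8, 6), so the interior equations h_(i-1)·m_(i-1) + 2(h_(i-1)+h_i)·m_i + h_i·m_(i+1) = 6(Δ_i − Δ_(i-1)) read
  1·m_0 + 4·m_1 + 1·m_2 = 6(Δ_1 - Δ_0) = -12
Natural end conditions: m_0 = m_2 = 0.
Solving: m_0 = 0, m_1 = -3, m_2 = 0.
On [0, 1], S(x) = -5 + 17/2·x + 0·x² - 1/2·x³.
With x = 1/2: S(1/2) = -13/16.

-0.8125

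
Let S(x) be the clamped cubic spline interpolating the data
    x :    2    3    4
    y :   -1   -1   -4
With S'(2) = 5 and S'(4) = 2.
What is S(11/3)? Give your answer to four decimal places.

-3.8148

Put M_i = S'' at the i-th knot. Here h = (1, 1) and Δ = (0, -3), so the interior equations h_(i-1)·M_(i-1) + 2(h_(i-1)+h_i)·M_i + h_i·M_(i+1) = 6(Δ_i − Δ_(i-1)) read
  1·M_0 + 4·M_1 + 1·M_2 = 6(Δ_1 - Δ_0) = -18
Clamped end conditions give two more equations: 2h_0·M_0 + h_0·M_1 = 6(Δ_0 - S'(2)) = -30 and h_1·M_1 + 2h_1·M_2 = 6(S'(4) - Δ_1) = 30.
Hence M_0 = -12, M_1 = -6, M_2 = 18.
On [3, 4], S(x) = -1 - 4·(x - 3) - 3·(x - 3)² + 4·(x - 3)³.
With (x - 3) = 2/3: S(11/3) = -103/27.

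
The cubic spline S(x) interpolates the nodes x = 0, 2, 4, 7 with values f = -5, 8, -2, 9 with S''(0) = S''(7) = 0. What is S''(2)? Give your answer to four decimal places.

-10.4474

Write σ_i for S''(x_i). With h_i = 2, 2, 3 and divided differences Δ_i = 13/2, -5, 11/3, the continuity of S' gives the tridiagonal system
  2·σ_0 + 8·σ_1 + 2·σ_2 = 6(Δ_1 - Δ_0) = -69
  2·σ_1 + 10·σ_2 + 3·σ_3 = 6(Δ_2 - Δ_1) = 52
Natural end conditions: σ_0 = σ_3 = 0.
Solving the tridiagonal system: σ_0 = 0, σ_1 = -397/38, σ_2 = 277/38, σ_3 = 0.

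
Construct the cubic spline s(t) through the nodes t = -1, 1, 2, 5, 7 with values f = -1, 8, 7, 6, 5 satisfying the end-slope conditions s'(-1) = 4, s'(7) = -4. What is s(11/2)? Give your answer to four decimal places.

Put σ_i = s'' at the i-th knot. Here h = (2, 1, 3, 2) and Δ = (9/2, -1, -1/3, -1/2), so the interior equations h_(i-1)·σ_(i-1) + 2(h_(i-1)+h_i)·σ_i + h_i·σ_(i+1) = 6(Δ_i − Δ_(i-1)) read
  2·σ_0 + 6·σ_1 + 1·σ_2 = 6(Δ_1 - Δ_0) = -33
  1·σ_1 + 8·σ_2 + 3·σ_3 = 6(Δ_2 - Δ_1) = 4
  3·σ_2 + 10·σ_3 + 2·σ_4 = 6(Δ_3 - Δ_2) = -1
Clamped end conditions give two more equations: 2h_0·σ_0 + h_0·σ_1 = 6(Δ_0 - s'(-1)) = 3 and h_3·σ_3 + 2h_3·σ_4 = 6(s'(7) - Δ_3) = -21.
Solving: σ_0 = 220/51, σ_1 = -727/102, σ_2 = 58/51, σ_3 = 23/34, σ_4 = -95/17.
On [5, 7], s(t) = 6 + 31/34·(t - 5) + 23/68·(t - 5)² - 71/136·(t - 5)³.
With (t - 5) = 1/2: s(11/2) = 7045/1088.

6.4752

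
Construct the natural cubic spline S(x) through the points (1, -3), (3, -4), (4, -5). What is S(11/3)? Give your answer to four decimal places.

Put σ_i = S'' at the i-th knot. Here h = (2, 1) and Δ = (-1/2, -1), so the interior equations h_(i-1)·σ_(i-1) + 2(h_(i-1)+h_i)·σ_i + h_i·σ_(i+1) = 6(Δ_i − Δ_(i-1)) read
  2·σ_0 + 6·σ_1 + 1·σ_2 = 6(Δ_1 - Δ_0) = -3
Natural end conditions: σ_0 = σ_2 = 0.
Solving: σ_0 = 0, σ_1 = -1/2, σ_2 = 0.
On [3, 4], S(x) = -4 - 5/6·(x - 3) - 1/4·(x - 3)² + 1/12·(x - 3)³.
With (x - 3) = 2/3: S(11/3) = -376/81.

-4.6420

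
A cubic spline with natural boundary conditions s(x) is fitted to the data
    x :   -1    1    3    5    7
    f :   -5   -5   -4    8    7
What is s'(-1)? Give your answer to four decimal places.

Write M_i for s''(x_i). With h_i = 2, 2, 2, 2 and divided differences Δ_i = 0, 1/2, 6, -1/2, the continuity of s' gives the tridiagonal system
  2·M_0 + 8·M_1 + 2·M_2 = 6(Δ_1 - Δ_0) = 3
  2·M_1 + 8·M_2 + 2·M_3 = 6(Δ_2 - Δ_1) = 33
  2·M_2 + 8·M_3 + 2·M_4 = 6(Δ_3 - Δ_2) = -39
Natural end conditions: M_0 = M_4 = 0.
Hence M_0 = 0, M_1 = -9/8, M_2 = 6, M_3 = -51/8, M_4 = 0.
On [-1, 1], s'(x) = b_0 + 2c_0·(x + 1) + 3d_0·(x + 1)² with b_0 = Δ_0 - h_0(2M_0 + M_1)/6 = 3/8, c_0 = M_0/2 = 0, d_0 = (M_1 - M_0)/(6h_0) = -3/32. So s'(-1) = 3/8.

0.3750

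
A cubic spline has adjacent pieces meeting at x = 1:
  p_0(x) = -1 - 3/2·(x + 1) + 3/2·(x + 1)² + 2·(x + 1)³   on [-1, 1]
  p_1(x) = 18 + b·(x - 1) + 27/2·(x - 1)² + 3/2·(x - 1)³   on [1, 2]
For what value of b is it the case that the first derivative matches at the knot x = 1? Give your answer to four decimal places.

p_0'(x) = -3/2 + 3·(x + 1) + 6·(x + 1)², so p_0'(1) = 57/2. On the right, p_1'(1) = b, so b = 57/2.

28.5000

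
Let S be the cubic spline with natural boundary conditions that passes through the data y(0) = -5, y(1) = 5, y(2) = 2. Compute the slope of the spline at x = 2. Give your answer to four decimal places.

Let m_i = S''(x_i). Step sizes h_i = 1, 1; slopes of the chords Δ_i = (y_(i+1) - y_i)/h_i = 10, -3.
  1·m_0 + 4·m_1 + 1·m_2 = 6(Δ_1 - Δ_0) = -78
Natural end conditions: m_0 = m_2 = 0.
Hence m_0 = 0, m_1 = -39/2, m_2 = 0.
On [1, 2], S'(x) = b_1 + 2c_1·(x - 1) + 3d_1·(x - 1)² with b_1 = Δ_1 - h_1(2m_1 + m_2)/6 = 7/2, c_1 = m_1/2 = -39/4, d_1 = (m_2 - m_1)/(6h_1) = 13/4. So S'(2) = -25/4.

-6.2500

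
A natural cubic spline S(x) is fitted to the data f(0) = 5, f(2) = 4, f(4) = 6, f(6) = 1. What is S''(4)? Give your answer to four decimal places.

-3.1000

With m_i denoting the second derivative at x_i, h_i = 2, 2, 2, and Δ_i = (y_(i+1) − y_i)/h_i = -1/2, 1, -5/2:
  2·m_0 + 8·m_1 + 2·m_2 = 6(Δ_1 - Δ_0) = 9
  2·m_1 + 8·m_2 + 2·m_3 = 6(Δ_2 - Δ_1) = -21
Natural end conditions: m_0 = m_3 = 0.
Solving: m_0 = 0, m_1 = 19/10, m_2 = -31/10, m_3 = 0.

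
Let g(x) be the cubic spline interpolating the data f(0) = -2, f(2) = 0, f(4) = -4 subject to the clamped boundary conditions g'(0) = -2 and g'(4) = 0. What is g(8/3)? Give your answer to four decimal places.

Write m_i for g''(x_i). With h_i = 2, 2 and divided differences Δ_i = 1, -2, the continuity of g' gives the tridiagonal system
  2·m_0 + 8·m_1 + 2·m_2 = 6(Δ_1 - Δ_0) = -18
Clamped end conditions give two more equations: 2h_0·m_0 + h_0·m_1 = 6(Δ_0 - g'(0)) = 18 and h_1·m_1 + 2h_1·m_2 = 6(g'(4) - Δ_1) = 12.
Solving: m_0 = 29/4, m_1 = -11/2, m_2 = 23/4.
On [2, 4], g(x) = 0 - 1/4·(x - 2) - 11/4·(x - 2)² + 15/16·(x - 2)³.
With (x - 2) = 2/3: g(8/3) = -10/9.

-1.1111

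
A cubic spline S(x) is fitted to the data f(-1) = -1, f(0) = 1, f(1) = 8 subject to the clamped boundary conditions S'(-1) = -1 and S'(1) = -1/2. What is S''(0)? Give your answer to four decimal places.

Write M_i for S''(x_i). With h_i = 1, 1 and divided differences Δ_i = 2, 7, the continuity of S' gives the tridiagonal system
  1·M_0 + 4·M_1 + 1·M_2 = 6(Δ_1 - Δ_0) = 30
Clamped end conditions give two more equations: 2h_0·M_0 + h_0·M_1 = 6(Δ_0 - S'(-1)) = 18 and h_1·M_1 + 2h_1·M_2 = 6(S'(1) - Δ_1) = -45.
Solving: M_0 = 7/4, M_1 = 29/2, M_2 = -119/4.

14.5000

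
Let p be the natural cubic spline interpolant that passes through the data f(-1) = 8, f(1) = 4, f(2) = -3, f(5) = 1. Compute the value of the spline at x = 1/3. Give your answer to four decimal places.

Put M_i = p'' at the i-th knot. Here h = (2, 1, 3) and Δ = (-2, -7, 4/3), so the interior equations h_(i-1)·M_(i-1) + 2(h_(i-1)+h_i)·M_i + h_i·M_(i+1) = 6(Δ_i − Δ_(i-1)) read
  2·M_0 + 6·M_1 + 1·M_2 = 6(Δ_1 - Δ_0) = -30
  1·M_1 + 8·M_2 + 3·M_3 = 6(Δ_2 - Δ_1) = 50
Natural end conditions: M_0 = M_3 = 0.
Forward elimination and back-substitution give M_0 = 0, M_1 = -290/47, M_2 = 330/47, M_3 = 0.
On [-1, 1], p(x) = 8 + 8/141·(x + 1) + 0·(x + 1)² - 145/282·(x + 1)³.
With (x + 1) = 4/3: p(1/3) = 26104/3807.

6.8568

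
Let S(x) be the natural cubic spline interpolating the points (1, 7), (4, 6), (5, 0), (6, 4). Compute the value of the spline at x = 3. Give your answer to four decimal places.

Let m_i = S''(x_i). Step sizes h_i = 3, 1, 1; slopes of the chords Δ_i = (y_(i+1) - y_i)/h_i = -1/3, -6, 4.
  3·m_0 + 8·m_1 + 1·m_2 = 6(Δ_1 - Δ_0) = -34
  1·m_1 + 4·m_2 + 1·m_3 = 6(Δ_2 - Δ_1) = 60
Natural end conditions: m_0 = m_3 = 0.
Solving the tridiagonal system: m_0 = 0, m_1 = -196/31, m_2 = 514/31, m_3 = 0.
On [1, 4], S(x) = 7 + 263/93·(x - 1) + 0·(x - 1)² - 98/279·(x - 1)³.
With (x - 1) = 2: S(3) = 2747/279.

9.8459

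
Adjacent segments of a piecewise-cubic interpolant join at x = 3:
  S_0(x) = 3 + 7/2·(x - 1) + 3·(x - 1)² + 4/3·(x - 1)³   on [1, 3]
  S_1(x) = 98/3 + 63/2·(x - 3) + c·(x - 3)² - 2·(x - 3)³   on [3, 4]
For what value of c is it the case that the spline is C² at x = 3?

11

S_0''(x) = 6 + 8·(x - 1), so S_0''(3) = 22. On the right, S_1''(3) = 2c, so c = 11.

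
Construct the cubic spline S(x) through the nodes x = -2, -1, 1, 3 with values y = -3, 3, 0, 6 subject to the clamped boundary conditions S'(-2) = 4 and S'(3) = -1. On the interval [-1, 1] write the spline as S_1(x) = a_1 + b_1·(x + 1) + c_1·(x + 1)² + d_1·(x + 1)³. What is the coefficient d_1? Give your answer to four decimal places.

Put σ_i = S'' at the i-th knot. Here h = (1, 2, 2) and Δ = (6, -3/2, 3), so the interior equations h_(i-1)·σ_(i-1) + 2(h_(i-1)+h_i)·σ_i + h_i·σ_(i+1) = 6(Δ_i − Δ_(i-1)) read
  1·σ_0 + 6·σ_1 + 2·σ_2 = 6(Δ_1 - Δ_0) = -45
  2·σ_1 + 8·σ_2 + 2·σ_3 = 6(Δ_2 - Δ_1) = 27
Clamped end conditions give two more equations: 2h_0·σ_0 + h_0·σ_1 = 6(Δ_0 - S'(-2)) = 12 and h_2·σ_2 + 2h_2·σ_3 = 6(S'(3) - Δ_2) = -24.
Solving the tridiagonal system: σ_0 = 283/23, σ_1 = -290/23, σ_2 = 211/23, σ_3 = -487/46.
On [-1, 1], with S_1(x) = a_1 + b_1·(x + 1) + c_1·(x + 1)² + d_1·(x + 1)³: c_1 = σ_1/2 = -145/23, d_1 = (σ_2 - σ_1)/(6h_1) = 167/92, b_1 = Δ_1 - h_1(2σ_1 + σ_2)/6 = 177/46.

1.8152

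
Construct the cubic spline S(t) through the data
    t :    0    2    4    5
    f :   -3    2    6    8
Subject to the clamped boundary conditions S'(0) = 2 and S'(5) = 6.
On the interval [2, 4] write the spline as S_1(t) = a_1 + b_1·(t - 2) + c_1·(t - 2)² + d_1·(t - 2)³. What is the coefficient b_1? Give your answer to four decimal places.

With σ_i denoting the second derivative at x_i, h_i = 2, 2, 1, and Δ_i = (y_(i+1) − y_i)/h_i = 5/2, 2, 2:
  2·σ_0 + 8·σ_1 + 2·σ_2 = 6(Δ_1 - Δ_0) = -3
  2·σ_1 + 6·σ_2 + 1·σ_3 = 6(Δ_2 - Δ_1) = 0
Clamped end conditions give two more equations: 2h_0·σ_0 + h_0·σ_1 = 6(Δ_0 - S'(0)) = 3 and h_2·σ_2 + 2h_2·σ_3 = 6(S'(5) - Δ_2) = 24.
Solving: σ_0 = 35/46, σ_1 = -1/46, σ_2 = -50/23, σ_3 = 301/23.
On [2, 4], with S_1(t) = a_1 + b_1·(t - 2) + c_1·(t - 2)² + d_1·(t - 2)³: c_1 = σ_1/2 = -1/92, d_1 = (σ_2 - σ_1)/(6h_1) = -33/184, b_1 = Δ_1 - h_1(2σ_1 + σ_2)/6 = 63/23.

2.7391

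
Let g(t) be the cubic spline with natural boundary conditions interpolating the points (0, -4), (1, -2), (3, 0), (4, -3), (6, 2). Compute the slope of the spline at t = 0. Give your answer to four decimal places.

Put σ_i = g'' at the i-th knot. Here h = (1, 2, 1, 2) and Δ = (2, 1, -3, 5/2), so the interior equations h_(i-1)·σ_(i-1) + 2(h_(i-1)+h_i)·σ_i + h_i·σ_(i+1) = 6(Δ_i − Δ_(i-1)) read
  1·σ_0 + 6·σ_1 + 2·σ_2 = 6(Δ_1 - Δ_0) = -6
  2·σ_1 + 6·σ_2 + 1·σ_3 = 6(Δ_2 - Δ_1) = -24
  1·σ_2 + 6·σ_3 + 2·σ_4 = 6(Δ_3 - Δ_2) = 33
Natural end conditions: σ_0 = σ_4 = 0.
Solving: σ_0 = 0, σ_1 = 24/31, σ_2 = -165/31, σ_3 = 198/31, σ_4 = 0.
On [0, 1], g'(t) = b_0 + 2c_0·t + 3d_0·t² with b_0 = Δ_0 - h_0(2σ_0 + σ_1)/6 = 58/31, c_0 = σ_0/2 = 0, d_0 = (σ_1 - σ_0)/(6h_0) = 4/31. So g'(0) = 58/31.

1.8710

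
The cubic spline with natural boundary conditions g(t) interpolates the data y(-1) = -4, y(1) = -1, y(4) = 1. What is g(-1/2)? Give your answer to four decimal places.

Write σ_i for g''(x_i). With h_i = 2, 3 and divided differences Δ_i = 3/2, 2/3, the continuity of g' gives the tridiagonal system
  2·σ_0 + 10·σ_1 + 3·σ_2 = 6(Δ_1 - Δ_0) = -5
Natural end conditions: σ_0 = σ_2 = 0.
Solving: σ_0 = 0, σ_1 = -1/2, σ_2 = 0.
On [-1, 1], g(t) = -4 + 5/3·(t + 1) + 0·(t + 1)² - 1/24·(t + 1)³.
With (t + 1) = 1/2: g(-1/2) = -203/64.

-3.1719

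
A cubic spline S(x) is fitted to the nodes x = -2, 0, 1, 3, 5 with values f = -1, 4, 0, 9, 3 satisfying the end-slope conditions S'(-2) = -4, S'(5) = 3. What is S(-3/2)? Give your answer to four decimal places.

-1.1897

With m_i denoting the second derivative at x_i, h_i = 2, 1, 2, 2, and Δ_i = (y_(i+1) − y_i)/h_i = 5/2, -4, 9/2, -3:
  2·m_0 + 6·m_1 + 1·m_2 = 6(Δ_1 - Δ_0) = -39
  1·m_1 + 6·m_2 + 2·m_3 = 6(Δ_2 - Δ_1) = 51
  2·m_2 + 8·m_3 + 2·m_4 = 6(Δ_3 - Δ_2) = -45
Clamped end conditions give two more equations: 2h_0·m_0 + h_0·m_1 = 6(Δ_0 - S'(-2)) = 39 and h_3·m_3 + 2h_3·m_4 = 6(S'(5) - Δ_3) = 36.
Forward elimination and back-substitution give m_0 = 4183/244, m_1 = -902/61, m_2 = 1883/122, m_3 = -818/61, m_4 = 958/61.
On [-2, 0], S(x) = -1 - 4·(x + 2) + 4183/488·(x + 2)² - 2597/976·(x + 2)³.
With (x + 2) = 1/2: S(-3/2) = -9289/7808.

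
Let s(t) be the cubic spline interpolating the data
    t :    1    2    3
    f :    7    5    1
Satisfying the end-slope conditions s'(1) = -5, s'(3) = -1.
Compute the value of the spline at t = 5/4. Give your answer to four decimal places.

6.1250

Write m_i for s''(x_i). With h_i = 1, 1 and divided differences Δ_i = -2, -4, the continuity of s' gives the tridiagonal system
  1·m_0 + 4·m_1 + 1·m_2 = 6(Δ_1 - Δ_0) = -12
Clamped end conditions give two more equations: 2h_0·m_0 + h_0·m_1 = 6(Δ_0 - s'(1)) = 18 and h_1·m_1 + 2h_1·m_2 = 6(s'(3) - Δ_1) = 18.
Forward elimination and back-substitution give m_0 = 14, m_1 = -10, m_2 = 14.
On [1, 2], s(t) = 7 - 5·(t - 1) + 7·(t - 1)² - 4·(t - 1)³.
With (t - 1) = 1/4: s(5/4) = 49/8.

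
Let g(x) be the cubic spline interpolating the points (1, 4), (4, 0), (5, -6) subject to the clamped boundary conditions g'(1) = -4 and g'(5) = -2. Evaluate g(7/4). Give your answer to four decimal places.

Write σ_i for g''(x_i). With h_i = 3, 1 and divided differences Δ_i = -4/3, -6, the continuity of g' gives the tridiagonal system
  3·σ_0 + 8·σ_1 + 1·σ_2 = 6(Δ_1 - Δ_0) = -28
Clamped end conditions give two more equations: 2h_0·σ_0 + h_0·σ_1 = 6(Δ_0 - g'(1)) = 16 and h_1·σ_1 + 2h_1·σ_2 = 6(g'(5) - Δ_1) = 24.
Solving the tridiagonal system: σ_0 = 20/3, σ_1 = -8, σ_2 = 16.
On [1, 4], g(x) = 4 - 4·(x - 1) + 10/3·(x - 1)² - 22/27·(x - 1)³.
With (x - 1) = 3/4: g(7/4) = 81/32.

2.5313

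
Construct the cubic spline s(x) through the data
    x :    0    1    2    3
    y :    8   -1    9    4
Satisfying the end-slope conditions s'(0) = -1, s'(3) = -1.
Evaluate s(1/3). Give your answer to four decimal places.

5.5185

Let σ_i = s''(x_i). Step sizes h_i = 1, 1, 1; slopes of the chords Δ_i = (y_(i+1) - y_i)/h_i = -9, 10, -5.
  1·σ_0 + 4·σ_1 + 1·σ_2 = 6(Δ_1 - Δ_0) = 114
  1·σ_1 + 4·σ_2 + 1·σ_3 = 6(Δ_2 - Δ_1) = -90
Clamped end conditions give two more equations: 2h_0·σ_0 + h_0·σ_1 = 6(Δ_0 - s'(0)) = -48 and h_2·σ_2 + 2h_2·σ_3 = 6(s'(3) - Δ_2) = 24.
Solving: σ_0 = -50, σ_1 = 52, σ_2 = -44, σ_3 = 34.
On [0, 1], s(x) = 8 - 1·x - 25·x² + 17·x³.
With x = 1/3: s(1/3) = 149/27.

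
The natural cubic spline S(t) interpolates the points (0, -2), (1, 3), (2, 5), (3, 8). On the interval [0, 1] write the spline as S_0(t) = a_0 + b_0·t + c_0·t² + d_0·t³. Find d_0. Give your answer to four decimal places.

-0.8667

Write M_i for S''(x_i). With h_i = 1, 1, 1 and divided differences Δ_i = 5, 2, 3, the continuity of S' gives the tridiagonal system
  1·M_0 + 4·M_1 + 1·M_2 = 6(Δ_1 - Δ_0) = -18
  1·M_1 + 4·M_2 + 1·M_3 = 6(Δ_2 - Δ_1) = 6
Natural end conditions: M_0 = M_3 = 0.
Solving: M_0 = 0, M_1 = -26/5, M_2 = 14/5, M_3 = 0.
On [0, 1], with S_0(t) = a_0 + b_0·t + c_0·t² + d_0·t³: c_0 = M_0/2 = 0, d_0 = (M_1 - M_0)/(6h_0) = -13/15, b_0 = Δ_0 - h_0(2M_0 + M_1)/6 = 88/15.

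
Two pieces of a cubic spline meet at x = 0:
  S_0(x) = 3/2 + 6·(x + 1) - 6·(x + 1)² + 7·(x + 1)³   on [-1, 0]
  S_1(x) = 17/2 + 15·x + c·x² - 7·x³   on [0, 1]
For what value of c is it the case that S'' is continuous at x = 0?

S_0''(x) = -12 + 42·(x + 1), so S_0''(0) = 30. On the right, S_1''(0) = 2c, so c = 15.

15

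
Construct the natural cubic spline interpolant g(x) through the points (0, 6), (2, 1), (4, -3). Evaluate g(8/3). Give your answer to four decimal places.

-0.4259

Put σ_i = g'' at the i-th knot. Here h = (2, 2) and Δ = (-5/2, -2), so the interior equations h_(i-1)·σ_(i-1) + 2(h_(i-1)+h_i)·σ_i + h_i·σ_(i+1) = 6(Δ_i − Δ_(i-1)) read
  2·σ_0 + 8·σ_1 + 2·σ_2 = 6(Δ_1 - Δ_0) = 3
Natural end conditions: σ_0 = σ_2 = 0.
Solving the tridiagonal system: σ_0 = 0, σ_1 = 3/8, σ_2 = 0.
On [2, 4], g(x) = 1 - 9/4·(x - 2) + 3/16·(x - 2)² - 1/32·(x - 2)³.
With (x - 2) = 2/3: g(8/3) = -23/54.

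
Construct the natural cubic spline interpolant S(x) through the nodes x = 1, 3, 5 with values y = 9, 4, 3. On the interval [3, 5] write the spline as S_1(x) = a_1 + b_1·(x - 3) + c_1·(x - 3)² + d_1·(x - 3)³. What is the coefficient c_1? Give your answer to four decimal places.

Write m_i for S''(x_i). With h_i = 2, 2 and divided differences Δ_i = -5/2, -1/2, the continuity of S' gives the tridiagonal system
  2·m_0 + 8·m_1 + 2·m_2 = 6(Δ_1 - Δ_0) = 12
Natural end conditions: m_0 = m_2 = 0.
Solving the tridiagonal system: m_0 = 0, m_1 = 3/2, m_2 = 0.
On [3, 5], with S_1(x) = a_1 + b_1·(x - 3) + c_1·(x - 3)² + d_1·(x - 3)³: c_1 = m_1/2 = 3/4, d_1 = (m_2 - m_1)/(6h_1) = -1/8, b_1 = Δ_1 - h_1(2m_1 + m_2)/6 = -3/2.

0.7500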